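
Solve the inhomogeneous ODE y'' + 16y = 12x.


Homogeneous: r² + 16 = 0 ⇒ r = ±4i, y_h = C₁cos(4x) + C₂sin(4x).
Polynomial forcing; try y_p = Ax + B. Then y_p'' + 16 y_p = 16(Ax + B) = 12x, so B = 0 and A = 3/4.
General solution: y = C₁cos(4x) + C₂sin(4x) + (3/4)x.


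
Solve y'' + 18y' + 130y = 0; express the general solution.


Characteristic equation: r² + 18r + 130 = 0.
Discriminant is negative; roots r = -9 ± 7i (complex conjugate pair).
General solution uses e^(α x)(C₁ cos(β x) + C₂ sin(β x)): y = e^(-9x)(C₁cos(7x) + C₂sin(7x)).


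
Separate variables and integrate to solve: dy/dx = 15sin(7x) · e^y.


Separate: e^(-y) dy = 15sin(7x) dx.
Integrate: -e^(-y) = -(15/7)cos(7x) + C₀.
Rearrange: e^(-y) = (15/7)cos(7x) + C.


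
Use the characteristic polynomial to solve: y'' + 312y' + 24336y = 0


Characteristic equation: r² + 312r + 24336 = 0, i.e. (r + 156)² = 0.
Repeated root r = -156; include an x factor for the second linearly independent solution.
General solution: y = (C₁ + C₂x)e^(-156x).


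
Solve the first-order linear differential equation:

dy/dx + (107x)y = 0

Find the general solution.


P(x) = 107x ⇒ μ = e^((107/2)x²).
Q(x) = 0 so μ y is constant: y = Ce^(-(107/2)x²).


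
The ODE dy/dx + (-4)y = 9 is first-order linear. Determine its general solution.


P(x) = -4 ⇒ μ = e^(-4x).
(μ y)' = 9e^(-4x) ⇒ μ y = -(9/4)e^(-4x) + C.
Divide by μ: y = -9/4 + Ce^(4x).


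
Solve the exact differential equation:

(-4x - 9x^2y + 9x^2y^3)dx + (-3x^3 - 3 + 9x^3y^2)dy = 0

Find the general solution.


Check exactness: ∂M/∂y = -9x^2 + 27x^2y^2 and ∂N/∂x = -9x^2 + 27x^2y^2; equal, so the equation is exact.
Integrate M with respect to x (treating y as constant): ∫M dx = -2x^2 - 3x^3y + 3x^3y^3 + h(y).
Differentiate w.r.t. y and set equal to N: the x-dependent terms already match, leaving h'(y) = -3. Integrate: h(y) = -3y.
So F(x,y) = -2x^2 - 3x^3y - 3y + 3x^3y^3.
General solution: -2x^2 - 3x^3y - 3y + 3x^3y^3 = C.


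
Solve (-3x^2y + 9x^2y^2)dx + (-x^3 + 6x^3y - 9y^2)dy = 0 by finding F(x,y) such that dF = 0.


Check exactness: ∂M/∂y = -3x^2 + 18x^2y and ∂N/∂x = -3x^2 + 18x^2y; equal, so the equation is exact.
Integrate M with respect to x (treating y as constant): ∫M dx = -x^3y + 3x^3y^2 + h(y).
Differentiate w.r.t. y and set equal to N: the x-dependent terms already match, leaving h'(y) = -9y^2. Integrate: h(y) = -3y^3.
So F(x,y) = -x^3y + 3x^3y^2 - 3y^3.
General solution: -x^3y + 3x^3y^2 - 3y^3 = C.


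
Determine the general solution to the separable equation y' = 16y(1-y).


Separate: dy/[y(1-y)] = 16 dx.
Partial fractions: 1/[y(1-y)] = 1/y + 1/(1-y).
Integrate: ln|y/(1-y)| = 16x + C₀.
Solve for y: y = 1/(1 + Ce^(-16x)).


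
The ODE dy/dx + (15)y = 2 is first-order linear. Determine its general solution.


P(x) = 15, Q(x) = 2; integrating factor μ = e^(15x).
(μ y)' = 2e^(15x) ⇒ μ y = (2/15)e^(15x) + C.
Divide by μ: y = 2/15 + Ce^(-15x).


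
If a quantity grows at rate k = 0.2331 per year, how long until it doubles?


Exponential growth: P(t) = P₀ e^(0.2331t). Set P(t)/P₀ = 2: e^(0.2331t) = 2.
Solve: t = ln(2)/0.2331 ≈ 2.97 years.


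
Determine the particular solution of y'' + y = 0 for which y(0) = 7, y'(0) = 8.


Characteristic roots of r² + 1 = 0 are ±1i, so y = C₁cos(x) + C₂sin(x).
Apply y(0) = 7: C₁ = 7. Differentiate and apply y'(0) = 8: 1·C₂ = 8, so C₂ = 8.
Particular solution: y = 7cos(x) + 8sin(x).


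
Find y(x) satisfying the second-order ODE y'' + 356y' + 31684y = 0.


Characteristic equation: r² + 356r + 31684 = 0, i.e. (r + 178)² = 0.
Repeated root r = -178; include an x factor for the second linearly independent solution.
General solution: y = (C₁ + C₂x)e^(-178x).


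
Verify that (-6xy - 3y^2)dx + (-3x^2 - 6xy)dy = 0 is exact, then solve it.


Check exactness: ∂M/∂y = -6x - 6y and ∂N/∂x = -6x - 6y; equal, so the equation is exact.
Integrate M with respect to x (treating y as constant): ∫M dx = -3x^2y - 3xy^2 + h(y).
Differentiate w.r.t. y and set equal to N: all terms match, so h'(y) = 0 and h is a constant absorbed into C.
General solution: -3x^2y - 3xy^2 = C.


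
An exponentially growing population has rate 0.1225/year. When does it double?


Exponential growth: P(t) = P₀ e^(0.1225t). Set P(t)/P₀ = 2: e^(0.1225t) = 2.
Solve: t = ln(2)/0.1225 ≈ 5.66 years.


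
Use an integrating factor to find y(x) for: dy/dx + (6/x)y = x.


P(x) = 6/x ⇒ μ = x^6.
(x^6 y)' = x^6·x^1 = x^7.
Integrate: x^6 y = x^8/(8) + C.
Solve for y: y = (1/8)x^2 + C/x^6.


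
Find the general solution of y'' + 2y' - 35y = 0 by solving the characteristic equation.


Characteristic equation: r² + 2r - 35 = 0.
Factor: (r - 5)(r + 7) = 0 ⇒ r = 5, -7 (distinct real).
General solution: y = C₁e^(5x) + C₂e^(-7x).


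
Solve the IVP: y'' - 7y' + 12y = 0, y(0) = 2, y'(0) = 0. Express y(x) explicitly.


Characteristic roots of r² - 7r + 12 = 0 are 3, 4.
General solution y = c₁ e^(3x) + c₂ e^(4x).
Apply y(0) = 2: c₁ + c₂ = 2. Apply y'(0) = 0: 3 c₁ + 4 c₂ = 0.
Solve: c₁ = 8, c₂ = -6.
Particular solution: y = 8e^(3x) - 6e^(4x).


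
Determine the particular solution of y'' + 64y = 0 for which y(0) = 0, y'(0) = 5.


Characteristic roots of r² + 64 = 0 are ±8i, so y = C₁cos(8x) + C₂sin(8x).
Apply y(0) = 0: C₁ = 0. Differentiate and apply y'(0) = 5: 8·C₂ = 5, so C₂ = 5/8.
Particular solution: y = (5/8)sin(8x).


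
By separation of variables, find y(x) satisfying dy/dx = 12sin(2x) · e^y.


Separate: e^(-y) dy = 12sin(2x) dx.
Integrate: -e^(-y) = -6cos(2x) + C₀.
Rearrange: e^(-y) = 6cos(2x) + C.


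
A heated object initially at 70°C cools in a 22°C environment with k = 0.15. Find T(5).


Newton's law: dT/dt = -k(T - T_a) has solution T(t) = T_a + (T₀ - T_a)e^(-kt).
Plug in T_a = 22, T₀ = 70, k = 0.15, t = 5: T(5) = 22 + (48)e^(-0.75) ≈ 44.7°C.


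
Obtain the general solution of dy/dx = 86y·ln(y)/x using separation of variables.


Separate: dy/[y ln(y)] = 86 dx/x.
Substitute u = ln(y): du/u = 86 dx/x.
Integrate: ln|ln(y)| = 86ln|x| + C₀, hence ln(y) = C·x^86.


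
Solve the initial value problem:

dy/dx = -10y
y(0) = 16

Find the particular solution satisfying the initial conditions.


General solution of y' = -10y is y = Ce^(-10x).
Apply y(0) = 16: C = 16.
Particular solution: y = 16e^(-10x).


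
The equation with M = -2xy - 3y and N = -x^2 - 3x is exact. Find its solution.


Check exactness: ∂M/∂y = -2x - 3 and ∂N/∂x = -2x - 3; equal, so the equation is exact.
Integrate M with respect to x (treating y as constant): ∫M dx = -x^2y - 3xy + h(y).
Differentiate w.r.t. y and set equal to N: all terms match, so h'(y) = 0 and h is a constant absorbed into C.
General solution: -x^2y - 3xy = C.


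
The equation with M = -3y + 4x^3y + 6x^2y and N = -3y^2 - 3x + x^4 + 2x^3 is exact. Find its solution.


Check exactness: ∂M/∂y = -3 + 4x^3 + 6x^2 and ∂N/∂x = -3 + 4x^3 + 6x^2; equal, so the equation is exact.
Integrate M with respect to x (treating y as constant): ∫M dx = -3xy + x^4y + 2x^3y + h(y).
Differentiate w.r.t. y and set equal to N: the x-dependent terms already match, leaving h'(y) = -3y^2. Integrate: h(y) = -y^3.
So F(x,y) = -y^3 - 3xy + x^4y + 2x^3y.
General solution: -y^3 - 3xy + x^4y + 2x^3y = C.


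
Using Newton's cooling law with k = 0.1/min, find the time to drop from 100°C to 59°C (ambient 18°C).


From T(t) = T_a + (T₀ - T_a)e^(-kt), set T(t) = 59:
(59 - 18) / (100 - 18) = e^(-0.1t), so t = -ln(0.500)/0.1 ≈ 6.9 minutes.


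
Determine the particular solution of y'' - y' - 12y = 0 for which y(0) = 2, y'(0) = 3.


Characteristic roots of r² - r - 12 = 0 are 4, -3.
General solution y = c₁ e^(4x) + c₂ e^(-3x).
Apply y(0) = 2: c₁ + c₂ = 2. Apply y'(0) = 3: 4 c₁ - 3 c₂ = 3.
Solve: c₁ = 9/7, c₂ = 5/7.
Particular solution: y = (9/7)e^(4x) + (5/7)e^(-3x).


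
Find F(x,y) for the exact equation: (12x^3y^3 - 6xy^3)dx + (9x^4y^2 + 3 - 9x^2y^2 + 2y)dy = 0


Check exactness: ∂M/∂y = 36x^3y^2 - 18xy^2 and ∂N/∂x = 36x^3y^2 - 18xy^2; equal, so the equation is exact.
Integrate M with respect to x (treating y as constant): ∫M dx = 3x^4y^3 - 3x^2y^3 + h(y).
Differentiate w.r.t. y and set equal to N: the x-dependent terms already match, leaving h'(y) = 3 + 2y. Integrate: h(y) = 3y + y^2.
So F(x,y) = 3x^4y^3 + 3y - 3x^2y^3 + y^2.
General solution: 3x^4y^3 + 3y - 3x^2y^3 + y^2 = C.


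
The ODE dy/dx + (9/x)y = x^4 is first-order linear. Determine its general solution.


P(x) = 9/x ⇒ μ = x^9.
(x^9 y)' = x^9·x^4 = x^13.
Integrate: x^9 y = x^14/(14) + C.
Solve for y: y = (1/14)x^5 + C/x^9.


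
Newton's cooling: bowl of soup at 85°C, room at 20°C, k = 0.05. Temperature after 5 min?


Newton's law: dT/dt = -k(T - T_a) has solution T(t) = T_a + (T₀ - T_a)e^(-kt).
Plug in T_a = 20, T₀ = 85, k = 0.05, t = 5: T(5) = 20 + (65)e^(-0.25) ≈ 70.6°C.


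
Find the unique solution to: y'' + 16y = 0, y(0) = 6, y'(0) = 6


Characteristic roots of r² + 16 = 0 are ±4i, so y = C₁cos(4x) + C₂sin(4x).
Apply y(0) = 6: C₁ = 6. Differentiate and apply y'(0) = 6: 4·C₂ = 6, so C₂ = 3/2.
Particular solution: y = 6cos(4x) + (3/2)sin(4x).


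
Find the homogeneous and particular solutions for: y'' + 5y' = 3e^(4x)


Characteristic roots of r² + 5r = 0 are -5, 0.
y_h = C₁e^(-5x) + C₂.
Forcing exponent 4 is not a characteristic root; try y_p = Ae^(4x).
Substitute: A·(16 + (5)·4 + (0)) = A·36 = 3, so A = 1/12.
General solution: y = C₁e^(-5x) + C₂ + (1/12)e^(4x).


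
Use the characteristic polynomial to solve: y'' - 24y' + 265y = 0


Characteristic equation: r² - 24r + 265 = 0.
Discriminant is negative; roots r = 12 ± 11i (complex conjugate pair).
General solution uses e^(α x)(C₁ cos(β x) + C₂ sin(β x)): y = e^(12x)(C₁cos(11x) + C₂sin(11x)).


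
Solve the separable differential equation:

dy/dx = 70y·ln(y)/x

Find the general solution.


Separate: dy/[y ln(y)] = 70 dx/x.
Substitute u = ln(y): du/u = 70 dx/x.
Integrate: ln|ln(y)| = 70ln|x| + C₀, hence ln(y) = C·x^70.


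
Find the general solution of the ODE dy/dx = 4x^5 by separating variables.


Integrate both sides with respect to x: y = ∫ 4x^5 dx = (2/3)x^6 + C.


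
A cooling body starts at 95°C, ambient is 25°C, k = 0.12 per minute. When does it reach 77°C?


From T(t) = T_a + (T₀ - T_a)e^(-kt), set T(t) = 77:
(77 - 25) / (95 - 25) = e^(-0.12t), so t = -ln(0.743)/0.12 ≈ 2.5 minutes.


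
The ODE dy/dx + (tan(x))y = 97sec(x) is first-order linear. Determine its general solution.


P(x) = tan(x) ⇒ μ = e^(∫tan(x)dx) = sec(x).
(sec(x) y)' = 97sec²(x) ⇒ sec(x) y = 97tan(x) + C.
Multiply by cos(x): y = 97sin(x) + C·cos(x).


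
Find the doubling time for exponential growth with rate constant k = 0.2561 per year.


Exponential growth: P(t) = P₀ e^(0.2561t). Set P(t)/P₀ = 2: e^(0.2561t) = 2.
Solve: t = ln(2)/0.2561 ≈ 2.71 years.


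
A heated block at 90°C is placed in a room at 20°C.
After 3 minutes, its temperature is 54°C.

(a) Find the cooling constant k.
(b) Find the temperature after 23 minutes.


Newton's law: T(t) = T_a + (T₀ - T_a)e^(-kt).
(a) Use T(3) = 54: (54 - 20)/(90 - 20) = e^(-k·3), so k = -ln(0.486)/3 ≈ 0.2407.
(b) Apply k to t = 23: T(23) = 20 + (70)e^(-5.536) ≈ 20.3°C.


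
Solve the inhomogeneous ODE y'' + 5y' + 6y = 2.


Characteristic roots of r² + 5r + 6 = 0 are -3, -2.
y_h = C₁e^(-3x) + C₂e^(-2x).
Constant forcing; try y_p = A. Then 6A = 2 ⇒ A = 1/3.
General solution: y = C₁e^(-3x) + C₂e^(-2x) + 1/3.


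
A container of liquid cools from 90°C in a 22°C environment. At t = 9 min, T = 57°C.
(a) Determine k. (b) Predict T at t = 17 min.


Newton's law: T(t) = T_a + (T₀ - T_a)e^(-kt).
(a) Use T(9) = 57: (57 - 22)/(90 - 22) = e^(-k·9), so k = -ln(0.515)/9 ≈ 0.0738.
(b) Apply k to t = 17: T(17) = 22 + (68)e^(-1.255) ≈ 41.4°C.


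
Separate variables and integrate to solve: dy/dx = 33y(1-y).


Separate: dy/[y(1-y)] = 33 dx.
Partial fractions: 1/[y(1-y)] = 1/y + 1/(1-y).
Integrate: ln|y/(1-y)| = 33x + C₀.
Solve for y: y = 1/(1 + Ce^(-33x)).


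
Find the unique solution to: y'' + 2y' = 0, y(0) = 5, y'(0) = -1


Characteristic roots of r² + 2r = 0 are -2, 0.
General solution y = c₁ e^(-2x) + c₂.
Apply y(0) = 5: c₁ + c₂ = 5. Apply y'(0) = -1: -2 c₁ + 0 c₂ = -1.
Solve: c₁ = 1/2, c₂ = 9/2.
Particular solution: y = (1/2)e^(-2x) + 9/2.


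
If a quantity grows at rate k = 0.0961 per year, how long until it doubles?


Exponential growth: P(t) = P₀ e^(0.0961t). Set P(t)/P₀ = 2: e^(0.0961t) = 2.
Solve: t = ln(2)/0.0961 ≈ 7.21 years.


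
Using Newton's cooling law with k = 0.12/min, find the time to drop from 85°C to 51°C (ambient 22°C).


From T(t) = T_a + (T₀ - T_a)e^(-kt), set T(t) = 51:
(51 - 22) / (85 - 22) = e^(-0.12t), so t = -ln(0.460)/0.12 ≈ 6.5 minutes.


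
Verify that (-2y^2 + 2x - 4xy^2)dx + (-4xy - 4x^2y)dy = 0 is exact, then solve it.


Check exactness: ∂M/∂y = -4y - 8xy and ∂N/∂x = -4y - 8xy; equal, so the equation is exact.
Integrate M with respect to x (treating y as constant): ∫M dx = -2xy^2 + x^2 - 2x^2y^2 + h(y).
Differentiate w.r.t. y and set equal to N: all terms match, so h'(y) = 0 and h is a constant absorbed into C.
General solution: -2xy^2 + x^2 - 2x^2y^2 = C.


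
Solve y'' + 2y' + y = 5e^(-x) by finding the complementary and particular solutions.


Characteristic polynomial (r + 1)² = 0; repeated root r = -1.
y_h = (C₁ + C₂x)e^(-x). Forcing matches the repeated root (resonance), so try y_p = Ax² e^(-x).
Substitute and solve for A: 2A = 5, so A = 5/2.
General solution: y = (C₁ + C₂x + (5/2)x²)e^(-x).


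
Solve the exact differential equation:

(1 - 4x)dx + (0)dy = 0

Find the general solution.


Check exactness: ∂M/∂y = 0 and ∂N/∂x = 0; equal, so the equation is exact.
Integrate M with respect to x (treating y as constant): ∫M dx = x - 2x^2 + h(y).
Differentiate w.r.t. y and set equal to N: all terms match, so h'(y) = 0 and h is a constant absorbed into C.
General solution: x - 2x^2 = C.


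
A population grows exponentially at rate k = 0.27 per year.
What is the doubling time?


Exponential growth: P(t) = P₀ e^(0.27t). Set P(t)/P₀ = 2: e^(0.27t) = 2.
Solve: t = ln(2)/0.27 ≈ 2.57 years.


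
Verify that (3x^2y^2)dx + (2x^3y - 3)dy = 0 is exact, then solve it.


Check exactness: ∂M/∂y = 6x^2y and ∂N/∂x = 6x^2y; equal, so the equation is exact.
Integrate M with respect to x (treating y as constant): ∫M dx = x^3y^2 + h(y).
Differentiate w.r.t. y and set equal to N: the x-dependent terms already match, leaving h'(y) = -3. Integrate: h(y) = -3y.
So F(x,y) = x^3y^2 - 3y.
General solution: x^3y^2 - 3y = C.


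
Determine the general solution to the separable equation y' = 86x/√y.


Separate: √y dy = 86x dx.
Integrate: (2/3)y^(3/2) = 43x² + C.


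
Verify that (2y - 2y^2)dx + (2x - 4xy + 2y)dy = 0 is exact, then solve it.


Check exactness: ∂M/∂y = 2 - 4y and ∂N/∂x = 2 - 4y; equal, so the equation is exact.
Integrate M with respect to x (treating y as constant): ∫M dx = 2xy - 2xy^2 + h(y).
Differentiate w.r.t. y and set equal to N: the x-dependent terms already match, leaving h'(y) = 2y. Integrate: h(y) = y^2.
So F(x,y) = 2xy - 2xy^2 + y^2.
General solution: 2xy - 2xy^2 + y^2 = C.


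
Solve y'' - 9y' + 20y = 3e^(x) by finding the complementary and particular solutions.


Characteristic roots of r² - 9r + 20 = 0 are 5, 4.
y_h = C₁e^(5x) + C₂e^(4x).
Forcing exponent 1 is not a characteristic root; try y_p = Ae^(x).
Substitute: A·(1 + (-9)·1 + (20)) = A·12 = 3, so A = 1/4.
General solution: y = C₁e^(5x) + C₂e^(4x) + (1/4)e^(x).


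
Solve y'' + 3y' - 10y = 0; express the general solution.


Characteristic equation: r² + 3r - 10 = 0.
Factor: (r + 5)(r - 2) = 0 ⇒ r = -5, 2 (distinct real).
General solution: y = C₁e^(-5x) + C₂e^(2x).


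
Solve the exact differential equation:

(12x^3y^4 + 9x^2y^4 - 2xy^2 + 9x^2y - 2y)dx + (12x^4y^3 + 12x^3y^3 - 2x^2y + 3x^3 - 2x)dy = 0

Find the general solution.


Check exactness: ∂M/∂y = 48x^3y^3 + 36x^2y^3 - 4xy + 9x^2 - 2 and ∂N/∂x = 48x^3y^3 + 36x^2y^3 - 4xy + 9x^2 - 2; equal, so the equation is exact.
Integrate M with respect to x (treating y as constant): ∫M dx = 3x^4y^4 + 3x^3y^4 - x^2y^2 + 3x^3y - 2xy + h(y).
Differentiate w.r.t. y and set equal to N: all terms match, so h'(y) = 0 and h is a constant absorbed into C.
General solution: 3x^4y^4 + 3x^3y^4 - x^2y^2 + 3x^3y - 2xy = C.


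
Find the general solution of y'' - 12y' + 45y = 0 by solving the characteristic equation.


Characteristic equation: r² - 12r + 45 = 0.
Discriminant is negative; roots r = 6 ± 3i (complex conjugate pair).
General solution uses e^(α x)(C₁ cos(β x) + C₂ sin(β x)): y = e^(6x)(C₁cos(3x) + C₂sin(3x)).


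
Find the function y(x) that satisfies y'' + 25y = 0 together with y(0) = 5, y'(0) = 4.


Characteristic roots of r² + 25 = 0 are ±5i, so y = C₁cos(5x) + C₂sin(5x).
Apply y(0) = 5: C₁ = 5. Differentiate and apply y'(0) = 4: 5·C₂ = 4, so C₂ = 4/5.
Particular solution: y = 5cos(5x) + (4/5)sin(5x).


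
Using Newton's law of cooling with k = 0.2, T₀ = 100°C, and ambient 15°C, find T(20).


Newton's law: dT/dt = -k(T - T_a) has solution T(t) = T_a + (T₀ - T_a)e^(-kt).
Plug in T_a = 15, T₀ = 100, k = 0.2, t = 20: T(20) = 15 + (85)e^(-4.00) ≈ 16.6°C.


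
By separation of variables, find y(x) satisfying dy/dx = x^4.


Integrate both sides with respect to x: y = ∫ x^4 dx = (1/5)x^5 + C.


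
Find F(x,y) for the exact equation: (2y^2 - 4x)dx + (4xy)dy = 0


Check exactness: ∂M/∂y = 4y and ∂N/∂x = 4y; equal, so the equation is exact.
Integrate M with respect to x (treating y as constant): ∫M dx = 2xy^2 - 2x^2 + h(y).
Differentiate w.r.t. y and set equal to N: all terms match, so h'(y) = 0 and h is a constant absorbed into C.
General solution: 2xy^2 - 2x^2 = C.


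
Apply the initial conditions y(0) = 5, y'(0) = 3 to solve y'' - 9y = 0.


Characteristic roots of r² - 9 = 0 are 3, -3.
General solution y = c₁ e^(3x) + c₂ e^(-3x).
Apply y(0) = 5: c₁ + c₂ = 5. Apply y'(0) = 3: 3 c₁ - 3 c₂ = 3.
Solve: c₁ = 3, c₂ = 2.
Particular solution: y = 3e^(3x) + 2e^(-3x).


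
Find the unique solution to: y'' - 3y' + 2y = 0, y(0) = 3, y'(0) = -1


Characteristic roots of r² - 3r + 2 = 0 are 2, 1.
General solution y = c₁ e^(2x) + c₂ e^(x).
Apply y(0) = 3: c₁ + c₂ = 3. Apply y'(0) = -1: 2 c₁ + 1 c₂ = -1.
Solve: c₁ = -4, c₂ = 7.
Particular solution: y = -4e^(2x) + 7e^(x).


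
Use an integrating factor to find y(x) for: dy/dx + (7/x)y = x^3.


P(x) = 7/x ⇒ μ = x^7.
(x^7 y)' = x^10 ⇒ x^7 y = x^11/(11) + C.
Solve for y: y = (1/11)x^4 + C/x^7.


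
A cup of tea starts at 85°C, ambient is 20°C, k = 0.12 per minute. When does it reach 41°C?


From T(t) = T_a + (T₀ - T_a)e^(-kt), set T(t) = 41:
(41 - 20) / (85 - 20) = e^(-0.12t), so t = -ln(0.323)/0.12 ≈ 9.4 minutes.


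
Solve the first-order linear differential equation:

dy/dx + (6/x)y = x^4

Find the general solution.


P(x) = 6/x ⇒ μ = x^6.
(x^6 y)' = x^10 ⇒ x^6 y = x^11/(11) + C.
Solve for y: y = (1/11)x^5 + C/x^6.


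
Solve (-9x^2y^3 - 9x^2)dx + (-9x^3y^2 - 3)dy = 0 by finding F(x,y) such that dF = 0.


Check exactness: ∂M/∂y = -27x^2y^2 and ∂N/∂x = -27x^2y^2; equal, so the equation is exact.
Integrate M with respect to x (treating y as constant): ∫M dx = -3x^3y^3 - 3x^3 + h(y).
Differentiate w.r.t. y and set equal to N: the x-dependent terms already match, leaving h'(y) = -3. Integrate: h(y) = -3y.
So F(x,y) = -3x^3y^3 - 3x^3 - 3y.
General solution: -3x^3y^3 - 3x^3 - 3y = C.


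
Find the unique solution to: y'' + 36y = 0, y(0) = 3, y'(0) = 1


Characteristic roots of r² + 36 = 0 are ±6i, so y = C₁cos(6x) + C₂sin(6x).
Apply y(0) = 3: C₁ = 3. Differentiate and apply y'(0) = 1: 6·C₂ = 1, so C₂ = 1/6.
Particular solution: y = 3cos(6x) + (1/6)sin(6x).


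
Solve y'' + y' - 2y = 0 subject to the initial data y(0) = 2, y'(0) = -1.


Characteristic roots of r² + r - 2 = 0 are 1, -2.
General solution y = c₁ e^(x) + c₂ e^(-2x).
Apply y(0) = 2: c₁ + c₂ = 2. Apply y'(0) = -1: 1 c₁ - 2 c₂ = -1.
Solve: c₁ = 1, c₂ = 1.
Particular solution: y = e^(x) + e^(-2x).


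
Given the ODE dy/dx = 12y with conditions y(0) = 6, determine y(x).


General solution of y' = 12y is y = Ce^(12x).
Apply y(0) = 6: C = 6.
Particular solution: y = 6e^(12x).


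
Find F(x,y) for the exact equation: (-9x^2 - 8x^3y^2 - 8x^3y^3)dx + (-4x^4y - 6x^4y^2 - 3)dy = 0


Check exactness: ∂M/∂y = -16x^3y - 24x^3y^2 and ∂N/∂x = -16x^3y - 24x^3y^2; equal, so the equation is exact.
Integrate M with respect to x (treating y as constant): ∫M dx = -3x^3 - 2x^4y^2 - 2x^4y^3 + h(y).
Differentiate w.r.t. y and set equal to N: the x-dependent terms already match, leaving h'(y) = -3. Integrate: h(y) = -3y.
So F(x,y) = -3x^3 - 2x^4y^2 - 2x^4y^3 - 3y.
General solution: -3x^3 - 2x^4y^2 - 2x^4y^3 - 3y = C.


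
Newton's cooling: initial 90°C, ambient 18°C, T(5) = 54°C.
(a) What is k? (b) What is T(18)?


Newton's law: T(t) = T_a + (T₀ - T_a)e^(-kt).
(a) Use T(5) = 54: (54 - 18)/(90 - 18) = e^(-k·5), so k = -ln(0.500)/5 ≈ 0.1386.
(b) Apply k to t = 18: T(18) = 18 + (72)e^(-2.495) ≈ 23.9°C.


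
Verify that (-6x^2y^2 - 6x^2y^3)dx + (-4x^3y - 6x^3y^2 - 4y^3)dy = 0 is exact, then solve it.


Check exactness: ∂M/∂y = -12x^2y - 18x^2y^2 and ∂N/∂x = -12x^2y - 18x^2y^2; equal, so the equation is exact.
Integrate M with respect to x (treating y as constant): ∫M dx = -2x^3y^2 - 2x^3y^3 + h(y).
Differentiate w.r.t. y and set equal to N: the x-dependent terms already match, leaving h'(y) = -4y^3. Integrate: h(y) = -y^4.
So F(x,y) = -2x^3y^2 - 2x^3y^3 - y^4.
General solution: -2x^3y^2 - 2x^3y^3 - y^4 = C.


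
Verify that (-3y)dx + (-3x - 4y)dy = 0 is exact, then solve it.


Check exactness: ∂M/∂y = -3 and ∂N/∂x = -3; equal, so the equation is exact.
Integrate M with respect to x (treating y as constant): ∫M dx = -3xy + h(y).
Differentiate w.r.t. y and set equal to N: the x-dependent terms already match, leaving h'(y) = -4y. Integrate: h(y) = -2y^2.
So F(x,y) = -3xy - 2y^2.
General solution: -3xy - 2y^2 = C.


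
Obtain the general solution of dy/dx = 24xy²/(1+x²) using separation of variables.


Separate: dy/y² = 24x/(1+x²) dx.
Integrate LHS: ∫ dy/y² = -1/y.
Integrate RHS via u = 1+x²: 12ln(1+x²) + C.
Result: -1/y = 12ln(1+x²) + C.


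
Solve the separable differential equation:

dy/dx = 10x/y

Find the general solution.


Separate variables: y dy = 10x dx.
Integrate both sides: y²/2 = 5x^2 + C₀.
Multiply by 2: y² = 10x^2 + C.


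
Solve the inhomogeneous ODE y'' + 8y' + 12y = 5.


Characteristic roots of r² + 8r + 12 = 0 are -2, -6.
y_h = C₁e^(-2x) + C₂e^(-6x).
Constant forcing; try y_p = A. Then 12A = 5 ⇒ A = 5/12.
General solution: y = C₁e^(-2x) + C₂e^(-6x) + 5/12.


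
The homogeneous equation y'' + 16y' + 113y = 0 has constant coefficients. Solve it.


Characteristic equation: r² + 16r + 113 = 0.
Discriminant is negative; roots r = -8 ± 7i (complex conjugate pair).
General solution uses e^(α x)(C₁ cos(β x) + C₂ sin(β x)): y = e^(-8x)(C₁cos(7x) + C₂sin(7x)).


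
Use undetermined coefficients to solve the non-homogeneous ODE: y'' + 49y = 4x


Homogeneous: r² + 49 = 0 ⇒ r = ±7i, y_h = C₁cos(7x) + C₂sin(7x).
Polynomial forcing; try y_p = Ax + B. Then y_p'' + 49 y_p = 49(Ax + B) = 4x, so B = 0 and A = 4/49.
General solution: y = C₁cos(7x) + C₂sin(7x) + (4/49)x.


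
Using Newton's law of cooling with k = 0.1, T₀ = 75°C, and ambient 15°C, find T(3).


Newton's law: dT/dt = -k(T - T_a) has solution T(t) = T_a + (T₀ - T_a)e^(-kt).
Plug in T_a = 15, T₀ = 75, k = 0.1, t = 3: T(3) = 15 + (60)e^(-0.30) ≈ 59.4°C.


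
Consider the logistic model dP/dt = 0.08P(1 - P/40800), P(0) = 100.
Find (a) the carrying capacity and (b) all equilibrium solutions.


Logistic ODE dP/dt = 0.08P(1 - P/40800) has equilibria where dP/dt = 0, i.e. P = 0 or P = 40800.
The coefficient (1 - P/K) = 0 when P = K, identifying K = 40800 as the carrying capacity.
(a) K = 40800; (b) equilibria P = 0 and P = 40800.


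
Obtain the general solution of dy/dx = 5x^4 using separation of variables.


Integrate both sides with respect to x: y = ∫ 5x^4 dx = x^5 + C.


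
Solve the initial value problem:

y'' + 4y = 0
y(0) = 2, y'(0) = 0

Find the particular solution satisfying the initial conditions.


Characteristic roots of r² + 4 = 0 are ±2i, so y = C₁cos(2x) + C₂sin(2x).
Apply y(0) = 2: C₁ = 2. Differentiate and apply y'(0) = 0: 2·C₂ = 0, so C₂ = 0.
Particular solution: y = 2cos(2x).


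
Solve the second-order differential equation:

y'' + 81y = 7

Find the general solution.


Homogeneous part: r² + 81 = 0 ⇒ r = ±9i, so y_h = C₁cos(9x) + C₂sin(9x).
Try constant y_p = A; plug in: 81A = 7 ⇒ A = 7/81.
General solution: y = C₁cos(9x) + C₂sin(9x) + 7/81.


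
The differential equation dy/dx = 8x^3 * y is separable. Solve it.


Separate variables: dy/y = 8x^3 dx.
Integrate: ln|y| = 2x^4 + C₀.
Exponentiate: y = Ce^(2x^4).


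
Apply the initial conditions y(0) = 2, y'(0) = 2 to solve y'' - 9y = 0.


Characteristic roots of r² - 9 = 0 are -3, 3.
General solution y = c₁ e^(-3x) + c₂ e^(3x).
Apply y(0) = 2: c₁ + c₂ = 2. Apply y'(0) = 2: -3 c₁ + 3 c₂ = 2.
Solve: c₁ = 2/3, c₂ = 4/3.
Particular solution: y = (2/3)e^(-3x) + (4/3)e^(3x).


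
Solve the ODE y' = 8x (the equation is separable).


Integrate both sides with respect to x: y = ∫ 8x dx = 4x^2 + C.


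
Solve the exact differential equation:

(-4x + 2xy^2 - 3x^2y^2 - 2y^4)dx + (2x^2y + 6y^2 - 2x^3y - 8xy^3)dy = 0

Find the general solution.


Check exactness: ∂M/∂y = 4xy - 6x^2y - 8y^3 and ∂N/∂x = 4xy - 6x^2y - 8y^3; equal, so the equation is exact.
Integrate M with respect to x (treating y as constant): ∫M dx = -2x^2 + x^2y^2 - x^3y^2 - 2xy^4 + h(y).
Differentiate w.r.t. y and set equal to N: the x-dependent terms already match, leaving h'(y) = 6y^2. Integrate: h(y) = 2y^3.
So F(x,y) = -2x^2 + x^2y^2 + 2y^3 - x^3y^2 - 2xy^4.
General solution: -2x^2 + x^2y^2 + 2y^3 - x^3y^2 - 2xy^4 = C.


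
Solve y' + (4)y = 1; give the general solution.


P(x) = 4, Q(x) = 1; integrating factor μ = e^(4x).
(μ y)' = e^(4x) ⇒ μ y = (1/4)e^(4x) + C.
Divide by μ: y = 1/4 + Ce^(-4x).


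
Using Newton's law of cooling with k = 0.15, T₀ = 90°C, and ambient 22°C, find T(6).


Newton's law: dT/dt = -k(T - T_a) has solution T(t) = T_a + (T₀ - T_a)e^(-kt).
Plug in T_a = 22, T₀ = 90, k = 0.15, t = 6: T(6) = 22 + (68)e^(-0.90) ≈ 49.6°C.


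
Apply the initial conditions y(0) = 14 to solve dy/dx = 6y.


General solution of y' = 6y is y = Ce^(6x).
Apply y(0) = 14: C = 14.
Particular solution: y = 14e^(6x).


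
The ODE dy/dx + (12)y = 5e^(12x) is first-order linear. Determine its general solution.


P(x) = 12 ⇒ μ = e^(12x).
(μ y)' = 5e^(24x) ⇒ μ y = (5/24)e^(24x) + C.
Divide by μ: y = (5/24)e^(12x) + Ce^(-12x).


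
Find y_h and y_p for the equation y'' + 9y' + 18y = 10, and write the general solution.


Characteristic roots of r² + 9r + 18 = 0 are -6, -3.
y_h = C₁e^(-6x) + C₂e^(-3x).
Constant forcing; try y_p = A. Then 18A = 10 ⇒ A = 5/9.
General solution: y = C₁e^(-6x) + C₂e^(-3x) + 5/9.


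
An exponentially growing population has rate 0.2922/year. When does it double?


Exponential growth: P(t) = P₀ e^(0.2922t). Set P(t)/P₀ = 2: e^(0.2922t) = 2.
Solve: t = ln(2)/0.2922 ≈ 2.37 years.


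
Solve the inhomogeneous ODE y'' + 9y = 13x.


Homogeneous: r² + 9 = 0 ⇒ r = ±3i, y_h = C₁cos(3x) + C₂sin(3x).
Polynomial forcing; try y_p = Ax + B. Then y_p'' + 9 y_p = 9(Ax + B) = 13x, so B = 0 and A = 13/9.
General solution: y = C₁cos(3x) + C₂sin(3x) + (13/9)x.


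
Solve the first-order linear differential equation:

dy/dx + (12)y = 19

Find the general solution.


P(x) = 12, Q(x) = 19; integrating factor μ = e^(12x).
(μ y)' = 19e^(12x) ⇒ μ y = (19/12)e^(12x) + C.
Divide by μ: y = 19/12 + Ce^(-12x).


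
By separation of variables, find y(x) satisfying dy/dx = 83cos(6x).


g(y) = 1, so integrate directly: y = ∫ 83cos(6x) dx = (83/6)sin(6x) + C.


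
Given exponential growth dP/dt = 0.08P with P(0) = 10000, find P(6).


The ODE dP/dt = 0.08P has solution P(t) = P(0)e^(0.08t).
Substitute P(0) = 10000 and t = 6: P(6) = 10000 e^(0.48) ≈ 16161.


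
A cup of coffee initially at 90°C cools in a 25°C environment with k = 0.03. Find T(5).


Newton's law: dT/dt = -k(T - T_a) has solution T(t) = T_a + (T₀ - T_a)e^(-kt).
Plug in T_a = 25, T₀ = 90, k = 0.03, t = 5: T(5) = 25 + (65)e^(-0.15) ≈ 80.9°C.


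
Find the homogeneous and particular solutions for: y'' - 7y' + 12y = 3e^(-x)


Characteristic roots of r² - 7r + 12 = 0 are 3, 4.
y_h = C₁e^(3x) + C₂e^(4x).
Forcing exponent -1 is not a characteristic root; try y_p = Ae^(-x).
Substitute: A·(1 + (-7)·-1 + (12)) = A·20 = 3, so A = 3/20.
General solution: y = C₁e^(3x) + C₂e^(4x) + (3/20)e^(-x).


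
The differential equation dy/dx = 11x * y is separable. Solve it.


Separate variables: dy/y = 11x dx.
Integrate: ln|y| = (11/2)x^2 + C₀.
Exponentiate: y = Ce^((11/2)x^2).


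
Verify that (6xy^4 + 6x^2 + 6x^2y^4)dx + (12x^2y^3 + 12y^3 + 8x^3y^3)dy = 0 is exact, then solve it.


Check exactness: ∂M/∂y = 24xy^3 + 24x^2y^3 and ∂N/∂x = 24xy^3 + 24x^2y^3; equal, so the equation is exact.
Integrate M with respect to x (treating y as constant): ∫M dx = 3x^2y^4 + 2x^3 + 2x^3y^4 + h(y).
Differentiate w.r.t. y and set equal to N: the x-dependent terms already match, leaving h'(y) = 12y^3. Integrate: h(y) = 3y^4.
So F(x,y) = 3x^2y^4 + 3y^4 + 2x^3 + 2x^3y^4.
General solution: 3x^2y^4 + 3y^4 + 2x^3 + 2x^3y^4 = C.


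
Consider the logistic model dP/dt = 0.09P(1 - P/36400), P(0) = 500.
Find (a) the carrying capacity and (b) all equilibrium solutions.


Logistic ODE dP/dt = 0.09P(1 - P/36400) has equilibria where dP/dt = 0, i.e. P = 0 or P = 36400.
The coefficient (1 - P/K) = 0 when P = K, identifying K = 36400 as the carrying capacity.
(a) K = 36400; (b) equilibria P = 0 and P = 36400.


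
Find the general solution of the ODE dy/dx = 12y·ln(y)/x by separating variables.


Separate: dy/[y ln(y)] = 12 dx/x.
Substitute u = ln(y): du/u = 12 dx/x.
Integrate: ln|ln(y)| = 12ln|x| + C₀, hence ln(y) = C·x^12.


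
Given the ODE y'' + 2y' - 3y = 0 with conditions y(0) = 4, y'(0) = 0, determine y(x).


Characteristic roots of r² + 2r - 3 = 0 are -3, 1.
General solution y = c₁ e^(-3x) + c₂ e^(x).
Apply y(0) = 4: c₁ + c₂ = 4. Apply y'(0) = 0: -3 c₁ + 1 c₂ = 0.
Solve: c₁ = 1, c₂ = 3.
Particular solution: y = e^(-3x) + 3e^(x).


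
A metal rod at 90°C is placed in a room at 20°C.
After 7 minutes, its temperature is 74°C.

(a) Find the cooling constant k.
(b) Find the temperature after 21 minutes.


Newton's law: T(t) = T_a + (T₀ - T_a)e^(-kt).
(a) Use T(7) = 74: (74 - 20)/(90 - 20) = e^(-k·7), so k = -ln(0.771)/7 ≈ 0.0371.
(b) Apply k to t = 21: T(21) = 20 + (70)e^(-0.779) ≈ 52.1°C.


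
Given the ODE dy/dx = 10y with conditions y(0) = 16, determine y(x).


General solution of y' = 10y is y = Ce^(10x).
Apply y(0) = 16: C = 16.
Particular solution: y = 16e^(10x).


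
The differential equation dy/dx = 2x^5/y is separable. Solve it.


Separate variables: y dy = 2x^5 dx.
Integrate both sides: y²/2 = (1/3)x^6 + C₀.
Multiply by 2: y² = (2/3)x^6 + C.


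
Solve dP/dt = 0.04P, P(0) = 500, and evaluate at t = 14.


The ODE dP/dt = 0.04P has solution P(t) = P(0)e^(0.04t).
Substitute P(0) = 500 and t = 14: P(14) = 500 e^(0.56) ≈ 875.


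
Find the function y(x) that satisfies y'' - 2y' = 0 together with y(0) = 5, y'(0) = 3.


Characteristic roots of r² - 2r = 0 are 0, 2.
General solution y = c₁ + c₂ e^(2x).
Apply y(0) = 5: c₁ + c₂ = 5. Apply y'(0) = 3: 0 c₁ + 2 c₂ = 3.
Solve: c₁ = 7/2, c₂ = 3/2.
Particular solution: y = 7/2 + (3/2)e^(2x).


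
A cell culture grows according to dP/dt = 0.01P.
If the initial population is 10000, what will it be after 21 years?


The ODE dP/dt = 0.01P has solution P(t) = P(0)e^(0.01t).
Substitute P(0) = 10000 and t = 21: P(21) = 10000 e^(0.21) ≈ 12337.


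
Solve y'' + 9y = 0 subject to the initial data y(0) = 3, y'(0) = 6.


Characteristic roots of r² + 9 = 0 are ±3i, so y = C₁cos(3x) + C₂sin(3x).
Apply y(0) = 3: C₁ = 3. Differentiate and apply y'(0) = 6: 3·C₂ = 6, so C₂ = 2.
Particular solution: y = 3cos(3x) + 2sin(3x).


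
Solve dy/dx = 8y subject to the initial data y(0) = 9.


General solution of y' = 8y is y = Ce^(8x).
Apply y(0) = 9: C = 9.
Particular solution: y = 9e^(8x).


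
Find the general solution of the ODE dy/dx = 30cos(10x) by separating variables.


g(y) = 1, so integrate directly: y = ∫ 30cos(10x) dx = 3sin(10x) + C.


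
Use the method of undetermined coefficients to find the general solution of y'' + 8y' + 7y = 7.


Characteristic roots of r² + 8r + 7 = 0 are -7, -1.
y_h = C₁e^(-7x) + C₂e^(-x).
Constant forcing; try y_p = A. Then 7A = 7 ⇒ A = 1.
General solution: y = C₁e^(-7x) + C₂e^(-x) + 1.


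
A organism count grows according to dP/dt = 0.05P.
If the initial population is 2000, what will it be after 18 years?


The ODE dP/dt = 0.05P has solution P(t) = P(0)e^(0.05t).
Substitute P(0) = 2000 and t = 18: P(18) = 2000 e^(0.90) ≈ 4919.


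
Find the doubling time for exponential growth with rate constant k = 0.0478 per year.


Exponential growth: P(t) = P₀ e^(0.0478t). Set P(t)/P₀ = 2: e^(0.0478t) = 2.
Solve: t = ln(2)/0.0478 ≈ 14.50 years.


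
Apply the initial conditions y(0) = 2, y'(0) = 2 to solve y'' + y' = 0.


Characteristic roots of r² + r = 0 are -1, 0.
General solution y = c₁ e^(-x) + c₂.
Apply y(0) = 2: c₁ + c₂ = 2. Apply y'(0) = 2: -1 c₁ + 0 c₂ = 2.
Solve: c₁ = -2, c₂ = 4.
Particular solution: y = -2e^(-x) + 4.


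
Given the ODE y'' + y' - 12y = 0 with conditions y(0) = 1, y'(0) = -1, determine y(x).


Characteristic roots of r² + r - 12 = 0 are -4, 3.
General solution y = c₁ e^(-4x) + c₂ e^(3x).
Apply y(0) = 1: c₁ + c₂ = 1. Apply y'(0) = -1: -4 c₁ + 3 c₂ = -1.
Solve: c₁ = 4/7, c₂ = 3/7.
Particular solution: y = (4/7)e^(-4x) + (3/7)e^(3x).


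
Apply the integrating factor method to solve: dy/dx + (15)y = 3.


P(x) = 15, Q(x) = 3; integrating factor μ = e^(15x).
(μ y)' = 3e^(15x) ⇒ μ y = (1/5)e^(15x) + C.
Divide by μ: y = 1/5 + Ce^(-15x).


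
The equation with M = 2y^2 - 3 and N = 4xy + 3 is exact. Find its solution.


Check exactness: ∂M/∂y = 4y and ∂N/∂x = 4y; equal, so the equation is exact.
Integrate M with respect to x (treating y as constant): ∫M dx = 2xy^2 - 3x + h(y).
Differentiate w.r.t. y and set equal to N: the x-dependent terms already match, leaving h'(y) = 3. Integrate: h(y) = 3y.
So F(x,y) = 2xy^2 + 3y - 3x.
General solution: 2xy^2 + 3y - 3x = C.


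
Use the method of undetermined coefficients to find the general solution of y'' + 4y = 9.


Homogeneous part: r² + 4 = 0 ⇒ r = ±2i, so y_h = C₁cos(2x) + C₂sin(2x).
Try constant y_p = A; plug in: 4A = 9 ⇒ A = 9/4.
General solution: y = C₁cos(2x) + C₂sin(2x) + 9/4.


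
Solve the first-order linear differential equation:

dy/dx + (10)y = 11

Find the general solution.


P(x) = 10, Q(x) = 11; integrating factor μ = e^(10x).
(μ y)' = 11e^(10x) ⇒ μ y = (11/10)e^(10x) + C.
Divide by μ: y = 11/10 + Ce^(-10x).


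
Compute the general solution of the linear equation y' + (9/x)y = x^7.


P(x) = 9/x ⇒ μ = x^9.
(x^9 y)' = x^16 ⇒ x^9 y = x^17/(17) + C.
Solve for y: y = (1/17)x^8 + C/x^9.


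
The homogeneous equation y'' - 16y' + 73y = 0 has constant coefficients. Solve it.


Characteristic equation: r² - 16r + 73 = 0.
Discriminant is negative; roots r = 8 ± 3i (complex conjugate pair).
General solution uses e^(α x)(C₁ cos(β x) + C₂ sin(β x)): y = e^(8x)(C₁cos(3x) + C₂sin(3x)).


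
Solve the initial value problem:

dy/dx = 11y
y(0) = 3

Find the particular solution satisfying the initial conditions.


General solution of y' = 11y is y = Ce^(11x).
Apply y(0) = 3: C = 3.
Particular solution: y = 3e^(11x).


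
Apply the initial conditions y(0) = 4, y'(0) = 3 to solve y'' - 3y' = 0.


Characteristic roots of r² - 3r = 0 are 0, 3.
General solution y = c₁ + c₂ e^(3x).
Apply y(0) = 4: c₁ + c₂ = 4. Apply y'(0) = 3: 0 c₁ + 3 c₂ = 3.
Solve: c₁ = 3, c₂ = 1.
Particular solution: y = 3 + e^(3x).


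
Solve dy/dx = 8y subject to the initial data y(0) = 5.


General solution of y' = 8y is y = Ce^(8x).
Apply y(0) = 5: C = 5.
Particular solution: y = 5e^(8x).


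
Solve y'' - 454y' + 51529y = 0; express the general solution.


Characteristic equation: r² - 454r + 51529 = 0, i.e. (r - 227)² = 0.
Repeated root r = 227; include an x factor for the second linearly independent solution.
General solution: y = (C₁ + C₂x)e^(227x).


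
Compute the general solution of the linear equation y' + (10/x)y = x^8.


P(x) = 10/x ⇒ μ = x^10.
(x^10 y)' = x^10·x^8 = x^18.
Integrate: x^10 y = x^19/(19) + C.
Solve for y: y = (1/19)x^9 + C/x^10.


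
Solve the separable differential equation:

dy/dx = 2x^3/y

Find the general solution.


Separate variables: y dy = 2x^3 dx.
Integrate both sides: y²/2 = (1/2)x^4 + C₀.
Multiply by 2: y² = x^4 + C.


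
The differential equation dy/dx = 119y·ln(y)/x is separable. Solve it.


Separate: dy/[y ln(y)] = 119 dx/x.
Substitute u = ln(y): du/u = 119 dx/x.
Integrate: ln|ln(y)| = 119ln|x| + C₀, hence ln(y) = C·x^119.


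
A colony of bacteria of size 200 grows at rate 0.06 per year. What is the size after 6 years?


The ODE dP/dt = 0.06P has solution P(t) = P(0)e^(0.06t).
Substitute P(0) = 200 and t = 6: P(6) = 200 e^(0.36) ≈ 287.


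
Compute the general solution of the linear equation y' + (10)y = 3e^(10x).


P(x) = 10 ⇒ μ = e^(10x).
(μ y)' = 3e^(20x) ⇒ μ y = (3/20)e^(20x) + C.
Divide by μ: y = (3/20)e^(10x) + Ce^(-10x).


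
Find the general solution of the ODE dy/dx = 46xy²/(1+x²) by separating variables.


Separate: dy/y² = 46x/(1+x²) dx.
Integrate LHS: ∫ dy/y² = -1/y.
Integrate RHS via u = 1+x²: 23ln(1+x²) + C.
Result: -1/y = 23ln(1+x²) + C.


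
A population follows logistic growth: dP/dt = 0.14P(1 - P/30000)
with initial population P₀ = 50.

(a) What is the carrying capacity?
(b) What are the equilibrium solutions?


Logistic ODE dP/dt = 0.14P(1 - P/30000) has equilibria where dP/dt = 0, i.e. P = 0 or P = 30000.
The coefficient (1 - P/K) = 0 when P = K, identifying K = 30000 as the carrying capacity.
(a) K = 30000; (b) equilibria P = 0 and P = 30000.


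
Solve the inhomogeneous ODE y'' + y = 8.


Homogeneous part: r² + 1 = 0 ⇒ r = ±1i, so y_h = C₁cos(x) + C₂sin(x).
Try constant y_p = A; plug in: 1A = 8 ⇒ A = 8.
General solution: y = C₁cos(x) + C₂sin(x) + 8.


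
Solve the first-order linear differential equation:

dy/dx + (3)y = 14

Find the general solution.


P(x) = 3, Q(x) = 14; integrating factor μ = e^(3x).
(μ y)' = 14e^(3x) ⇒ μ y = (14/3)e^(3x) + C.
Divide by μ: y = 14/3 + Ce^(-3x).


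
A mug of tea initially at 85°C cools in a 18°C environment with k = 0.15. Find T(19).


Newton's law: dT/dt = -k(T - T_a) has solution T(t) = T_a + (T₀ - T_a)e^(-kt).
Plug in T_a = 18, T₀ = 85, k = 0.15, t = 19: T(19) = 18 + (67)e^(-2.85) ≈ 21.9°C.
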